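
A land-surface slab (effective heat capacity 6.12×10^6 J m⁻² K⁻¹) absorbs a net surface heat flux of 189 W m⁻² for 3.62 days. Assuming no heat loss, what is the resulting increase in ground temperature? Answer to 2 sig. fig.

Areal heat capacity C = 6.12×10^6 J m⁻² K⁻¹ (given).
Net heat input Q = F Δt = 189 × (3.62 days × 86400 s/day) = 5.91×10^7 J/m².
ΔT = Q / C = 5.91×10^7 / 6.12×10^6 = 9.66 K.

9.7 K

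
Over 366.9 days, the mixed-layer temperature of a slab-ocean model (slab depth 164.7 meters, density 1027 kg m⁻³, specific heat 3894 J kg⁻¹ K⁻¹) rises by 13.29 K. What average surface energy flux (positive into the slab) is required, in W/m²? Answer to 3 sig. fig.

276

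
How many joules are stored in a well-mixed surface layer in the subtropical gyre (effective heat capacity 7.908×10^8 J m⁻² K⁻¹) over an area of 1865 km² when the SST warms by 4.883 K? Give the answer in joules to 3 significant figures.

7.20×10^18 J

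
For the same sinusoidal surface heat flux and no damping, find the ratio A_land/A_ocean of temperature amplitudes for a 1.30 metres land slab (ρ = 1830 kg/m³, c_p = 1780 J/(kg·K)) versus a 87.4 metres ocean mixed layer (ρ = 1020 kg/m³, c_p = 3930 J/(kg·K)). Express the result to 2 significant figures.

C_ocean = 1020 × 3930 × 87.4 = 3.50×10^8 J/(m²·K).
C_land = 1830 × 1780 × 1.30 = 4.23×10^6 J/(m²·K).
Undamped amplitude ∝ 1/C, so A_land/A_ocean = C_ocean/C_land = 82.7.

83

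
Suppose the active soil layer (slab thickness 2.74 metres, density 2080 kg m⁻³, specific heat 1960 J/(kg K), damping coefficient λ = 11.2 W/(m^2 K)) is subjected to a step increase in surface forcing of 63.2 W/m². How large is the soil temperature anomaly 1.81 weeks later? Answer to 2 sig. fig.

3.8 K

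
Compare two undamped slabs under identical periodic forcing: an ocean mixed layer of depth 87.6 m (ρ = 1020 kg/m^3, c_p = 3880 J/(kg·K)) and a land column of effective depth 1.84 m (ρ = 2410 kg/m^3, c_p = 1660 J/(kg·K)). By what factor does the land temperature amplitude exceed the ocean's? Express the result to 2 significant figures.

C_ocean = 1020 × 3880 × 87.6 = 3.47×10^8 J/(m²·K).
C_land = 2410 × 1660 × 1.84 = 7.36×10^6 J/(m²·K).
Undamped amplitude ∝ 1/C, so A_land/A_ocean = C_ocean/C_land = 47.1.

47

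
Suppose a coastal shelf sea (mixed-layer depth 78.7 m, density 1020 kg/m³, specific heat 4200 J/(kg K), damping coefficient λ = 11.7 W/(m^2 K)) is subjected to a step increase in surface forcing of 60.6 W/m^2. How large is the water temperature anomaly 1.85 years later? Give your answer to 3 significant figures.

Areal heat capacity C = ρ c_p D = 1020 × 4200 × 78.7 = 3.37×10^8 J/(m^2 K).
τ = C / λ = 3.37×10^8 / 11.7 = 2.88×10^7 s.
Equilibrium anomaly ΔT_eq = F / λ = 60.6 / 11.7 = 5.18 K.
t = 1.85 years = 5.84×10^7 s, so t/τ = 2.03.
ΔT(t) = ΔT_eq (1 − e^(−t/τ)) = 5.18 × (1 − e^−2.03) = 4.50 K.

4.50 K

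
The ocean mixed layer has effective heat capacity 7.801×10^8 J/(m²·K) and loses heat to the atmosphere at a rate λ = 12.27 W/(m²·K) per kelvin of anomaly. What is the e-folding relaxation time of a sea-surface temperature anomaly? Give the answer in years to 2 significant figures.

Areal heat capacity C = 7.801×10^8 J/(m²·K) (given).
Relaxation time τ = C / λ = 7.80×10^8 / 12.27 = 6.36×10^7 s.
In years: 6.36×10^7 s / (3.156×10^7 s/year) = 2.01 years.

2.0 years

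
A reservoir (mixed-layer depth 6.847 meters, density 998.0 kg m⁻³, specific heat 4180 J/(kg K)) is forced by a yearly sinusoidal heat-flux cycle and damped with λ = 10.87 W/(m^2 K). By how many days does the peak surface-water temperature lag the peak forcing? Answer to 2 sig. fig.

Areal heat capacity C = ρ c_p D = 998.0 × 4180 × 6.847 = 2.86×10^7 J m⁻² K⁻¹.
ω = 2π / 3.15×10^7 s = 1.99×10^-7 s⁻¹.
Phase lag φ = arctan(Cω/λ) = arctan(5.69/10.87) = 0.482 rad.
Time lag = φ / ω = 0.482 / 1.99×10^-7 = 2.42×10^6 s = 28.0 days.

28 days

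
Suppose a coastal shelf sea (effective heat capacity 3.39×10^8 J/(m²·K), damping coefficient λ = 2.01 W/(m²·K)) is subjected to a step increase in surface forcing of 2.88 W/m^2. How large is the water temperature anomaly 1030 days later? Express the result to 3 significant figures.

0.587 K

Areal heat capacity C = 3.39×10^8 J/(m²·K) (given).
τ = C / λ = 3.39×10^8 / 2.01 = 1.69×10^8 s.
Equilibrium anomaly ΔT_eq = F / λ = 2.88 / 2.01 = 1.43 K.
t = 1030 days = 8.90×10^7 s, so t/τ = 0.528.
ΔT(t) = ΔT_eq (1 − e^(−t/τ)) = 1.43 × (1 − e^−0.528) = 0.587 K.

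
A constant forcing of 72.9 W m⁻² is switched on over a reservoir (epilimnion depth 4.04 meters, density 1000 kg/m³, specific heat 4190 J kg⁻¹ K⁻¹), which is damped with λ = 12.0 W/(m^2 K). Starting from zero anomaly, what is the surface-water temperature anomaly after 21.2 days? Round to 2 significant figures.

Areal heat capacity C = ρ c_p D = 1000 × 4190 × 4.04 = 1.69×10^7 J/(m^2 K).
τ = C / λ = 1.69×10^7 / 12.0 = 1.41×10^6 s.
Equilibrium anomaly ΔT_eq = F / λ = 72.9 / 12.0 = 6.08 K.
t = 21.2 days = 1.83×10^6 s, so t/τ = 1.30.
ΔT(t) = ΔT_eq (1 − e^(−t/τ)) = 6.08 × (1 − e^−1.30) = 4.42 K.

4.4 K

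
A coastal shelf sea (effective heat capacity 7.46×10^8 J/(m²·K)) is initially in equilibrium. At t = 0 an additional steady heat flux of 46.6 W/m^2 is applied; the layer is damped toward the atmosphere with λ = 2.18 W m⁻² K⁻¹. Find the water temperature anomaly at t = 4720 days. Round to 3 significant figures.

14.9 K

Areal heat capacity C = 7.46×10^8 J/(m²·K) (given).
τ = C / λ = 7.46×10^8 / 2.18 = 3.42×10^8 s.
Equilibrium anomaly ΔT_eq = F / λ = 46.6 / 2.18 = 21.4 K.
t = 4720 days = 4.08×10^8 s, so t/τ = 1.19.
ΔT(t) = ΔT_eq (1 − e^(−t/τ)) = 21.4 × (1 − e^−1.19) = 14.9 K.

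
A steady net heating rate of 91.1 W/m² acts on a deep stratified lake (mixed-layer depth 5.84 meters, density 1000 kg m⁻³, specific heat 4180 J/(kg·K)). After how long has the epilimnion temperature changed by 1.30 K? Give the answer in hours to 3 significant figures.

Areal heat capacity C = ρ c_p D = 1000 × 4180 × 5.84 = 2.44×10^7 J/(m^2 K).
Time required: Δt = C ΔT / F = 2.44×10^7 × 1.30 / 91.1 = 3.48×10^5 s.
In hours: 3.48×10^5 s / (3600 s/hour) = 96.8 hours.

96.8 hours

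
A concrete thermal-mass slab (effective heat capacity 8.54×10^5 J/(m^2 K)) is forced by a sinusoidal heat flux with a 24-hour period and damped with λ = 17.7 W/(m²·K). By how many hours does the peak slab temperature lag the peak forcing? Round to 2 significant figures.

4.9 hours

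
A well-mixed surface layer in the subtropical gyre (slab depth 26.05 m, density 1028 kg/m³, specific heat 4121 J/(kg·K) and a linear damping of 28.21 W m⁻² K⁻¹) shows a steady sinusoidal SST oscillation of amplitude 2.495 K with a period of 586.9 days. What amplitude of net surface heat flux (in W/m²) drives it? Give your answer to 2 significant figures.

Areal heat capacity C = ρ c_p D = 1028 × 4121 × 26.05 = 1.10×10^8 J/(m²·K).
ω = 2π / 5.07×10^7 s = 1.24×10^-7 s⁻¹.
√((Cω)² + λ²) = √((13.7)² + 28.21²) = 31.3 W/(m²·K).
F₀ = A × √((Cω)²+λ²) = 2.495 × 31.3 = 78.2 W/m².

78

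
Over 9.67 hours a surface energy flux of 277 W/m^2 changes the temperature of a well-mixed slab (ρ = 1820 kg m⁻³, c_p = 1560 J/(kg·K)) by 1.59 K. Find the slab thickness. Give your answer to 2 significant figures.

2.1 m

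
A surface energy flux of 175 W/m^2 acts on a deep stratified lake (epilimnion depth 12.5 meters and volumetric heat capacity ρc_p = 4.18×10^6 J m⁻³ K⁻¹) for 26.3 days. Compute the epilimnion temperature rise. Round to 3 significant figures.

7.61 K

Areal heat capacity C = ρc_p × D = 4.18×10^6 × 12.5 = 5.22×10^7 J/(m²·K).
Net heat input Q = F Δt = 175 × (26.3 days × 86400 s/day) = 3.98×10^8 J/m².
ΔT = Q / C = 3.98×10^8 / 5.22×10^7 = 7.61 K.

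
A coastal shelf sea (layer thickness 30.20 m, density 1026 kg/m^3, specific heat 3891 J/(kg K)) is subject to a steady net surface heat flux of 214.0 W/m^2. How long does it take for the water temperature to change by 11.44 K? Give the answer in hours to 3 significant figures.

1790 hours

Areal heat capacity C = ρ c_p D = 1026 × 3891 × 30.20 = 1.21×10^8 J m⁻² K⁻¹.
Time required: Δt = C ΔT / F = 1.21×10^8 × 11.44 / 214.0 = 6.45×10^6 s.
In hours: 6.45×10^6 s / (3600 s/hour) = 1790 hours.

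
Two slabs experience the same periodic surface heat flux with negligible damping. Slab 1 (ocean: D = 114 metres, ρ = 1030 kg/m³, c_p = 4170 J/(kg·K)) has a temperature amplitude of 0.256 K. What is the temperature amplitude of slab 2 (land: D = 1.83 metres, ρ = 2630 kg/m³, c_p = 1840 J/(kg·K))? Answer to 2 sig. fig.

C_ocean = 4.90×10^8 J/(m²·K); C_land = 8.86×10^6 J/(m²·K).
A ∝ 1/C ⇒ A_land = A_ocean × C_ocean/C_land = 0.256 × 55.3 = 14.2 K.

14 K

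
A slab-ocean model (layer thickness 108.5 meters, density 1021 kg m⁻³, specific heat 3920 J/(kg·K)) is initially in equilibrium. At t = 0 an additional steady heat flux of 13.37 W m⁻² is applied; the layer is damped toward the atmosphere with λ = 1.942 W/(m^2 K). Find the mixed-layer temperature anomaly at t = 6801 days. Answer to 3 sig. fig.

6.39 K

Areal heat capacity C = ρ c_p D = 1021 × 3920 × 108.5 = 4.34×10^8 J/(m^2 K).
τ = C / λ = 4.34×10^8 / 1.942 = 2.24×10^8 s.
Equilibrium anomaly ΔT_eq = F / λ = 13.37 / 1.942 = 6.88 K.
t = 6801 days = 5.88×10^8 s, so t/τ = 2.63.
ΔT(t) = ΔT_eq (1 − e^(−t/τ)) = 6.88 × (1 − e^−2.63) = 6.39 K.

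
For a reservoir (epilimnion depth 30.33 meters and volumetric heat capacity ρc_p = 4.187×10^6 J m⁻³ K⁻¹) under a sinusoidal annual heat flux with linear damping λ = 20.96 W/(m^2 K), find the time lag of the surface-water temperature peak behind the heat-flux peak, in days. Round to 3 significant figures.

51.1 days

Areal heat capacity C = ρc_p × D = 4.187×10^6 × 30.33 = 1.27×10^8 J m⁻² K⁻¹.
ω = 2π / 3.15×10^7 s = 1.99×10^-7 s⁻¹.
Phase lag φ = arctan(Cω/λ) = arctan(25.3/20.96) = 0.879 rad.
Time lag = φ / ω = 0.879 / 1.99×10^-7 = 4.41×10^6 s = 51.1 days.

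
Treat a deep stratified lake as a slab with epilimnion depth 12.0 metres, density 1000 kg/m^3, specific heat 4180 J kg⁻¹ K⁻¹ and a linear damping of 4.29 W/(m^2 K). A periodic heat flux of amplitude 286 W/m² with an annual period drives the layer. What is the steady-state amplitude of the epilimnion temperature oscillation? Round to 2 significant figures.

Areal heat capacity C = ρ c_p D = 1000 × 4180 × 12.0 = 5.02×10^7 J m⁻² K⁻¹.
Angular frequency ω = 2π / T = 2π / 3.15×10^7 s = 1.99×10^-7 s⁻¹.
√((Cω)² + λ²) = √((9.99)² + 4.29²) = 10.9 W/(m²·K).
Amplitude A = F₀ / √((Cω)²+λ²) = 286 / 10.9 = 26.3 K.

26 K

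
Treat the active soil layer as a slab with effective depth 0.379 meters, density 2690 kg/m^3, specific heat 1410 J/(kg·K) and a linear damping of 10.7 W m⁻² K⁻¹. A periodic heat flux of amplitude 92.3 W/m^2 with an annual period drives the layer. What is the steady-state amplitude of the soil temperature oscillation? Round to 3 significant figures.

Areal heat capacity C = ρ c_p D = 2690 × 1410 × 0.379 = 1.44×10^6 J/(m²·K).
Angular frequency ω = 2π / T = 2π / 3.15×10^7 s = 1.99×10^-7 s⁻¹.
√((Cω)² + λ²) = √((0.286)² + 10.7²) = 10.7 W/(m²·K).
Amplitude A = F₀ / √((Cω)²+λ²) = 92.3 / 10.7 = 8.62 K.

8.62 K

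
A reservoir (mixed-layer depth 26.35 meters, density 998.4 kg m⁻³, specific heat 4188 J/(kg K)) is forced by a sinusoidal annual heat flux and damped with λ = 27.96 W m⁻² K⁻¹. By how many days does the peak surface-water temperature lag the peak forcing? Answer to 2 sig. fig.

39 days

Areal heat capacity C = ρ c_p D = 998.4 × 4188 × 26.35 = 1.10×10^8 J/(m²·K).
ω = 2π / 3.15×10^7 s = 1.99×10^-7 s⁻¹.
Phase lag φ = arctan(Cω/λ) = arctan(22.0/27.96) = 0.666 rad.
Time lag = φ / ω = 0.666 / 1.99×10^-7 = 3.34×10^6 s = 38.7 days.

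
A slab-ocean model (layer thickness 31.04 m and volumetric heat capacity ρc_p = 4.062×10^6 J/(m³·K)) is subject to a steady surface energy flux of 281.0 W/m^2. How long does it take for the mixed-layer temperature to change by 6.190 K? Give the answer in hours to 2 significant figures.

770 hours

Areal heat capacity C = ρc_p × D = 4.062×10^6 × 31.04 = 1.26×10^8 J/(m²·K).
Time required: Δt = C ΔT / F = 1.26×10^8 × 6.190 / 281.0 = 2.78×10^6 s.
In hours: 2.78×10^6 s / (3600 s/hour) = 772 hours.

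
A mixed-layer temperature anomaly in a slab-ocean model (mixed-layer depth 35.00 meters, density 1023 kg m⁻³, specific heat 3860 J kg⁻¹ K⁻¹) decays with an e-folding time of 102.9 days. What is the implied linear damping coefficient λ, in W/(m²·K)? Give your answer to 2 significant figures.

16

Areal heat capacity C = ρ c_p D = 1023 × 3860 × 35.00 = 1.38×10^8 J/(m²·K).
τ = 102.9 days = 8.89×10^6 s.
λ = C / τ = 1.38×10^8 / 8.89×10^6 = 15.5 W/(m²·K).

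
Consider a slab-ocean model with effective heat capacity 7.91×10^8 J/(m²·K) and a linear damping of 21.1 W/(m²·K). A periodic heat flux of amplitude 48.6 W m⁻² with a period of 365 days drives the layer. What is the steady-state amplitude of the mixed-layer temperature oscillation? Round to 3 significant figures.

0.306 K

Areal heat capacity C = 7.91×10^8 J/(m²·K) (given).
Angular frequency ω = 2π / T = 2π / 3.15×10^7 s = 1.99×10^-7 s⁻¹.
√((Cω)² + λ²) = √((158)² + 21.1²) = 159 W/(m²·K).
Amplitude A = F₀ / √((Cω)²+λ²) = 48.6 / 159 = 0.306 K.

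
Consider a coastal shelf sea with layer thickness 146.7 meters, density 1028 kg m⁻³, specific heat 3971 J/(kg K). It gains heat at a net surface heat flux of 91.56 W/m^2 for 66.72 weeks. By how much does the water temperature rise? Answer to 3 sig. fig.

6.17 K

Areal heat capacity C = ρ c_p D = 1028 × 3971 × 146.7 = 5.99×10^8 J/(m^2 K).
Net heat input Q = F Δt = 91.56 × (66.72 weeks × 6.048×10^5 s/week) = 3.69×10^9 J/m².
ΔT = Q / C = 3.69×10^9 / 5.99×10^8 = 6.17 K.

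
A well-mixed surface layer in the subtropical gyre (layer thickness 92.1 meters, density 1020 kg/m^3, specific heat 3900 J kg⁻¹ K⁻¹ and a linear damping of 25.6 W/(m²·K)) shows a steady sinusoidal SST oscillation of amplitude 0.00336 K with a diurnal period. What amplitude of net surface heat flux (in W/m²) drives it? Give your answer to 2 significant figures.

Areal heat capacity C = ρ c_p D = 1020 × 3900 × 92.1 = 3.66×10^8 J/(m^2 K).
ω = 2π / 86400 s = 7.27×10^-5 s⁻¹.
√((Cω)² + λ²) = √((26600)² + 25.6²) = 26600 W/(m²·K).
F₀ = A × √((Cω)²+λ²) = 0.00336 × 26600 = 89.5 W/m².

90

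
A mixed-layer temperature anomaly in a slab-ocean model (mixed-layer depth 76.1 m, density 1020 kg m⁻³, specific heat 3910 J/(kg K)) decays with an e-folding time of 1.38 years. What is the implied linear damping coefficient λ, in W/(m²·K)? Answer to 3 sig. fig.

6.97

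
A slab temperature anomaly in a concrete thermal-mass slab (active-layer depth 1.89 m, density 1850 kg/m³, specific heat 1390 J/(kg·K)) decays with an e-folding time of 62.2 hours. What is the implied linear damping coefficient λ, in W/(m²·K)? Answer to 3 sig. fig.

Areal heat capacity C = ρ c_p D = 1850 × 1390 × 1.89 = 4.86×10^6 J/(m^2 K).
τ = 62.2 hours = 2.24×10^5 s.
λ = C / τ = 4.86×10^6 / 2.24×10^5 = 21.7 W/(m²·K).

21.7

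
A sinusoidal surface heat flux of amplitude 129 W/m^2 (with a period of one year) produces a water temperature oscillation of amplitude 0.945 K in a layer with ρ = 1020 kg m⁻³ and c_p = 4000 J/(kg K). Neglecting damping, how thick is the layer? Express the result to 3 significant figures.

168 m

ω = 2π / 3.15×10^7 s = 1.99×10^-7 s⁻¹.
Required C = F₀ / (A ω) = 129 / (0.945 × 1.99×10^-7) = 6.85×10^8 J/(m²·K).
D = C / (ρ c_p) = 6.85×10^8 / (1020 × 4000) = 168 m.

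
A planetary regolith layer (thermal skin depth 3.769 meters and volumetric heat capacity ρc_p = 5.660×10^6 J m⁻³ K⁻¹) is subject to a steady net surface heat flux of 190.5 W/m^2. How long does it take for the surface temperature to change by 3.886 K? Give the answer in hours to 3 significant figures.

121 hours

Areal heat capacity C = ρc_p × D = 5.660×10^6 × 3.769 = 2.13×10^7 J/(m^2 K).
Time required: Δt = C ΔT / F = 2.13×10^7 × 3.886 / 190.5 = 4.35×10^5 s.
In hours: 4.35×10^5 s / (3600 s/hour) = 121 hours.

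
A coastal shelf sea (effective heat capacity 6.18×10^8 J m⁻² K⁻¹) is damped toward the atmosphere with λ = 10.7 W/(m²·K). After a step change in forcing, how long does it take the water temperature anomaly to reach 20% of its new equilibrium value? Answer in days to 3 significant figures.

149 days

Areal heat capacity C = 6.18×10^8 J m⁻² K⁻¹ (given).
τ = C / λ = 6.18×10^8 / 10.7 = 5.78×10^7 s.
Fraction reached: 1 − e^(−t/τ) = 0.20 ⇒ t = −τ ln(1 − 0.20) = τ × 0.223.
t = 1.29×10^7 s = 149 days.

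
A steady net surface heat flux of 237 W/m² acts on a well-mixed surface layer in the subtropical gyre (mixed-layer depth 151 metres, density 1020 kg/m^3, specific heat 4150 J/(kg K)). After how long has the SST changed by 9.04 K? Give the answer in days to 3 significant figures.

Areal heat capacity C = ρ c_p D = 1020 × 4150 × 151 = 6.39×10^8 J/(m^2 K).
Time required: Δt = C ΔT / F = 6.39×10^8 × 9.04 / 237 = 2.44×10^7 s.
In days: 2.44×10^7 s / (86400 s/day) = 282 days.

282 days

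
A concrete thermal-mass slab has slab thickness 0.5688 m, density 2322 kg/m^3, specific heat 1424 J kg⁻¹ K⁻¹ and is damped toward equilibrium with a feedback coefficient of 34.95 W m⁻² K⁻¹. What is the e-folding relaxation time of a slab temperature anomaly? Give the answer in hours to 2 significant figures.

15 hours

Areal heat capacity C = ρ c_p D = 2322 × 1424 × 0.5688 = 1.88×10^6 J/(m^2 K).
Relaxation time τ = C / λ = 1.88×10^6 / 34.95 = 53800 s.
In hours: 53800 s / (3600 s/hour) = 14.9 hours.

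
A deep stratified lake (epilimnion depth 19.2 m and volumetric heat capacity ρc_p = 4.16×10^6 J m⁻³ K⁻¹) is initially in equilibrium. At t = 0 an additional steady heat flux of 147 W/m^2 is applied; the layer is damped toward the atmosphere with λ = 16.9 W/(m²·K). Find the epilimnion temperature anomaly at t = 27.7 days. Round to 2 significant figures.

Areal heat capacity C = ρc_p × D = 4.16×10^6 × 19.2 = 7.99×10^7 J m⁻² K⁻¹.
τ = C / λ = 7.99×10^7 / 16.9 = 4.73×10^6 s.
Equilibrium anomaly ΔT_eq = F / λ = 147 / 16.9 = 8.70 K.
t = 27.7 days = 2.39×10^6 s, so t/τ = 0.506.
ΔT(t) = ΔT_eq (1 − e^(−t/τ)) = 8.70 × (1 − e^−0.506) = 3.46 K.

3.5 K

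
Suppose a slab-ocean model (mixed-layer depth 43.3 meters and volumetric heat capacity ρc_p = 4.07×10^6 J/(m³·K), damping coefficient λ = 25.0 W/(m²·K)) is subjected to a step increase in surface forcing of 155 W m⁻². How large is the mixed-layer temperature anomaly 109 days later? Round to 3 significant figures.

Areal heat capacity C = ρc_p × D = 4.07×10^6 × 43.3 = 1.76×10^8 J/(m^2 K).
τ = C / λ = 1.76×10^8 / 25.0 = 7.05×10^6 s.
Equilibrium anomaly ΔT_eq = F / λ = 155 / 25.0 = 6.20 K.
t = 109 days = 9.42×10^6 s, so t/τ = 1.34.
ΔT(t) = ΔT_eq (1 − e^(−t/τ)) = 6.20 × (1 − e^−1.34) = 4.57 K.

4.57 K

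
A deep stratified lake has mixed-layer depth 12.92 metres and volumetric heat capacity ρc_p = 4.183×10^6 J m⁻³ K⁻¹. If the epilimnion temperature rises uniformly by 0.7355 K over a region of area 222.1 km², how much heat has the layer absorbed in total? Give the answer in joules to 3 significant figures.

8.83×10^15 J

Areal heat capacity C = ρc_p × D = 4.183×10^6 × 12.92 = 5.40×10^7 J m⁻² K⁻¹.
Heat per unit area: q = C ΔT = 5.40×10^7 × 0.7355 = 3.97×10^7 J/m².
Total heat: Q = q × A = 3.97×10^7 × (222.1 × 10⁶ m²) = 8.83×10^15 J.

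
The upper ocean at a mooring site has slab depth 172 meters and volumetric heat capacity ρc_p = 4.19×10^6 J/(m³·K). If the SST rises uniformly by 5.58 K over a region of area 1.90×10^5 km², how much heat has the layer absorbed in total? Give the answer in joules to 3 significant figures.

7.64×10^20 J

Areal heat capacity C = ρc_p × D = 4.19×10^6 × 172 = 7.21×10^8 J m⁻² K⁻¹.
Heat per unit area: q = C ΔT = 7.21×10^8 × 5.58 = 4.02×10^9 J/m².
Total heat: Q = q × A = 4.02×10^9 × (1.90×10^5 × 10⁶ m²) = 7.64×10^20 J.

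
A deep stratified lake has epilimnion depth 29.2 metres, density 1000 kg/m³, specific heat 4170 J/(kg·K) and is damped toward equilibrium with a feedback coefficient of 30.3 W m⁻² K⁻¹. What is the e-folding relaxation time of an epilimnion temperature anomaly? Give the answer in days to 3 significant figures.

46.5 days

Areal heat capacity C = ρ c_p D = 1000 × 4170 × 29.2 = 1.22×10^8 J/(m²·K).
Relaxation time τ = C / λ = 1.22×10^8 / 30.3 = 4.02×10^6 s.
In days: 4.02×10^6 s / (86400 s/day) = 46.5 days.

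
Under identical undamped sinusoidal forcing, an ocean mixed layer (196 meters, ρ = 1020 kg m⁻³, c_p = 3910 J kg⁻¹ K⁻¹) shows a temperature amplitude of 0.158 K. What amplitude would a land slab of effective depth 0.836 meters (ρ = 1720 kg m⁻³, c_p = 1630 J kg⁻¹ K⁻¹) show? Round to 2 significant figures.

53 K

C_ocean = 7.82×10^8 J/(m²·K); C_land = 2.34×10^6 J/(m²·K).
A ∝ 1/C ⇒ A_land = A_ocean × C_ocean/C_land = 0.158 × 334 = 52.7 K.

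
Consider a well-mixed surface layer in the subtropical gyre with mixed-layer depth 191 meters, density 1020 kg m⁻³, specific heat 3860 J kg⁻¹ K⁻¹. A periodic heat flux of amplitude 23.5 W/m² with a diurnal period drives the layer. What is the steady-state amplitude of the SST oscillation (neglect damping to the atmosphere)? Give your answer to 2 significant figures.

Areal heat capacity C = ρ c_p D = 1020 × 3860 × 191 = 7.52×10^8 J/(m²·K).
Angular frequency ω = 2π / T = 2π / 86400 s = 7.27×10^-5 s⁻¹.
Cω = 7.52×10^8 × 7.27×10^-5 = 54700 W/(m²·K).
Amplitude A = F₀ / (Cω) = 23.5 / 54700 = 4.30×10^-4 K.

4.3×10^-4 K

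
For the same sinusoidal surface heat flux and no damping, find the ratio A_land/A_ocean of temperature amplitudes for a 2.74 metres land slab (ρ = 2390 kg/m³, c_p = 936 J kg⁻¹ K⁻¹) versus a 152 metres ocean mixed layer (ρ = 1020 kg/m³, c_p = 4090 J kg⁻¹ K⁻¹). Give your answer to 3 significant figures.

103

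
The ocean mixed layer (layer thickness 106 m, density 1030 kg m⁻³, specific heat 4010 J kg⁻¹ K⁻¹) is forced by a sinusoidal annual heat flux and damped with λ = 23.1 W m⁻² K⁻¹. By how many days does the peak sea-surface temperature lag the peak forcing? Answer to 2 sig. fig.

76 days

Areal heat capacity C = ρ c_p D = 1030 × 4010 × 106 = 4.38×10^8 J m⁻² K⁻¹.
ω = 2π / 3.15×10^7 s = 1.99×10^-7 s⁻¹.
Phase lag φ = arctan(Cω/λ) = arctan(87.2/23.1) = 1.31 rad.
Time lag = φ / ω = 1.31 / 1.99×10^-7 = 6.58×10^6 s = 76.2 days.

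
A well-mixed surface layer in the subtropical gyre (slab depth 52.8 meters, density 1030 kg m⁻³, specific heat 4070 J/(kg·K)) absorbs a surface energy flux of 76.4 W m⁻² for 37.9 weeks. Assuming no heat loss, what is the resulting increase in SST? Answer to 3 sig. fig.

Areal heat capacity C = ρ c_p D = 1030 × 4070 × 52.8 = 2.21×10^8 J/(m²·K).
Net heat input Q = F Δt = 76.4 × (37.9 weeks × 6.048×10^5 s/week) = 1.75×10^9 J/m².
ΔT = Q / C = 1.75×10^9 / 2.21×10^8 = 7.91 K.

7.91 K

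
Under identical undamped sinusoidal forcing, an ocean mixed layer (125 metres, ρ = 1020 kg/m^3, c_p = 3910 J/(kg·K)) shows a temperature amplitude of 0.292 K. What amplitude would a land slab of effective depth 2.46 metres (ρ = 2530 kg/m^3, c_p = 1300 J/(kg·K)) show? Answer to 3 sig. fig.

C_ocean = 4.99×10^8 J/(m²·K); C_land = 8.09×10^6 J/(m²·K).
A ∝ 1/C ⇒ A_land = A_ocean × C_ocean/C_land = 0.292 × 61.6 = 18.0 K.

18.0 K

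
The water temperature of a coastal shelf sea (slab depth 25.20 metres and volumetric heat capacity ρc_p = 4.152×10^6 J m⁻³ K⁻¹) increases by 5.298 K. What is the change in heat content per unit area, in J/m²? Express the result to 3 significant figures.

Areal heat capacity C = ρc_p × D = 4.152×10^6 × 25.20 = 1.05×10^8 J/(m^2 K).
ΔQ = C ΔT = 1.05×10^8 × 5.298 = 5.54×10^8 J/m².

5.54×10^8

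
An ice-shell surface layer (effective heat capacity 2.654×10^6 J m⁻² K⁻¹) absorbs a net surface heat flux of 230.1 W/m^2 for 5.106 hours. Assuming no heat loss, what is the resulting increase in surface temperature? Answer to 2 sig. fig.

1.6 K

Areal heat capacity C = 2.654×10^6 J m⁻² K⁻¹ (given).
Net heat input Q = F Δt = 230.1 × (5.106 hours × 3600 s/hour) = 4.23×10^6 J/m².
ΔT = Q / C = 4.23×10^6 / 2.65×10^6 = 1.59 K.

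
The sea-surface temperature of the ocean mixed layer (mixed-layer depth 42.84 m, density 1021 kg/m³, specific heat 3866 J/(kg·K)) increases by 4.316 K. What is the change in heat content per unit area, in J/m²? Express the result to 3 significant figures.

Areal heat capacity C = ρ c_p D = 1021 × 3866 × 42.84 = 1.69×10^8 J m⁻² K⁻¹.
ΔQ = C ΔT = 1.69×10^8 × 4.316 = 7.30×10^8 J/m².

7.30×10^8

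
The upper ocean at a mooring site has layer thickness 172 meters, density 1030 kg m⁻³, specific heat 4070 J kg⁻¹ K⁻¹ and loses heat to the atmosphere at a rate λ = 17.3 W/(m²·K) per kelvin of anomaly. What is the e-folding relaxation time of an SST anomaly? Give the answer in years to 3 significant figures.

1.32 years

Areal heat capacity C = ρ c_p D = 1030 × 4070 × 172 = 7.21×10^8 J/(m^2 K).
Relaxation time τ = C / λ = 7.21×10^8 / 17.3 = 4.17×10^7 s.
In years: 4.17×10^7 s / (3.156×10^7 s/year) = 1.32 years.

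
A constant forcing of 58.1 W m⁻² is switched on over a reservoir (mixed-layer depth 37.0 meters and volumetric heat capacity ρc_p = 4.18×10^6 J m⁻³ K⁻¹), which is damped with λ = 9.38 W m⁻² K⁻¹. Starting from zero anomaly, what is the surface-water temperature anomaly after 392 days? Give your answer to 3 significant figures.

Areal heat capacity C = ρc_p × D = 4.18×10^6 × 37.0 = 1.55×10^8 J/(m^2 K).
τ = C / λ = 1.55×10^8 / 9.38 = 1.65×10^7 s.
Equilibrium anomaly ΔT_eq = F / λ = 58.1 / 9.38 = 6.19 K.
t = 392 days = 3.39×10^7 s, so t/τ = 2.05.
ΔT(t) = ΔT_eq (1 − e^(−t/τ)) = 6.19 × (1 − e^−2.05) = 5.40 K.

5.40 K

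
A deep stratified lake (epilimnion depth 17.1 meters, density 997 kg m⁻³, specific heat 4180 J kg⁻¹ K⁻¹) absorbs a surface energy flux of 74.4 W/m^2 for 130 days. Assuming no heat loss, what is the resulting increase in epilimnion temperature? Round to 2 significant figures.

12 K

Areal heat capacity C = ρ c_p D = 997 × 4180 × 17.1 = 7.13×10^7 J m⁻² K⁻¹.
Net heat input Q = F Δt = 74.4 × (130 days × 86400 s/day) = 8.36×10^8 J/m².
ΔT = Q / C = 8.36×10^8 / 7.13×10^7 = 11.7 K.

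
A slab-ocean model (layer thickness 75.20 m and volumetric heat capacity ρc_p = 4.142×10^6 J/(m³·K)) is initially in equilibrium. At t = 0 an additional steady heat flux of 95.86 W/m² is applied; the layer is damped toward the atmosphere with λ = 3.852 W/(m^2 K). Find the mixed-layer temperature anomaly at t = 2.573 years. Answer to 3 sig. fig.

Areal heat capacity C = ρc_p × D = 4.142×10^6 × 75.20 = 3.11×10^8 J m⁻² K⁻¹.
τ = C / λ = 3.11×10^8 / 3.852 = 8.09×10^7 s.
Equilibrium anomaly ΔT_eq = F / λ = 95.86 / 3.852 = 24.9 K.
t = 2.573 years = 8.12×10^7 s, so t/τ = 1.00.
ΔT(t) = ΔT_eq (1 − e^(−t/τ)) = 24.9 × (1 − e^−1.00) = 15.8 K.

15.8 K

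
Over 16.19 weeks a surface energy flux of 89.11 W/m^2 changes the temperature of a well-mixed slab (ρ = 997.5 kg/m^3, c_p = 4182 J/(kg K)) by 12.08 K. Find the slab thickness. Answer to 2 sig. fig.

17 m

Heat input Q = F Δt = 89.11 × 9.79×10^6 s = 8.73×10^8 J/m².
Required areal heat capacity C = Q / ΔT = 7.22×10^7 J/(m²·K).
Depth D = C / (ρ c_p) = 7.22×10^7 / (997.5 × 4182) = 17.3 m.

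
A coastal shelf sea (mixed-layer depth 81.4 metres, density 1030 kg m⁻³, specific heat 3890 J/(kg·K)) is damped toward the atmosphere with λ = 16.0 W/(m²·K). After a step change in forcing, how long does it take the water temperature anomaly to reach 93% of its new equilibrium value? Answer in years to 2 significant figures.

1.7 years

Areal heat capacity C = ρ c_p D = 1030 × 3890 × 81.4 = 3.26×10^8 J m⁻² K⁻¹.
τ = C / λ = 3.26×10^8 / 16.0 = 2.04×10^7 s.
Fraction reached: 1 − e^(−t/τ) = 0.93 ⇒ t = −τ ln(1 − 0.93) = τ × 2.66.
t = 5.42×10^7 s = 1.72 years.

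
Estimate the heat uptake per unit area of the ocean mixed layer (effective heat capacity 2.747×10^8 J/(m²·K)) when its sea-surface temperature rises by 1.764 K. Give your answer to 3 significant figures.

Areal heat capacity C = 2.747×10^8 J/(m²·K) (given).
ΔQ = C ΔT = 2.75×10^8 × 1.764 = 4.85×10^8 J/m².

4.85×10^8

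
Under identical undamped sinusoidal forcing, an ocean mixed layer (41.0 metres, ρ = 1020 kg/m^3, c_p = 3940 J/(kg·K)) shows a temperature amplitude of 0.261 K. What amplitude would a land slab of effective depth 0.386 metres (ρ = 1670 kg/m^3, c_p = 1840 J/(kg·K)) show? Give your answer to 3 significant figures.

36.3 K

C_ocean = 1.65×10^8 J/(m²·K); C_land = 1.19×10^6 J/(m²·K).
A ∝ 1/C ⇒ A_land = A_ocean × C_ocean/C_land = 0.261 × 139 = 36.3 K.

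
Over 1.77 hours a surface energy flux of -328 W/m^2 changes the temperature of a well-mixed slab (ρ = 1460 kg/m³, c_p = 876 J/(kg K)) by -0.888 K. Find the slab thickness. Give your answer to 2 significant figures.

1.8 m

Heat input Q = F Δt = -328 × 6370 s = -2.09×10^6 J/m².
Required areal heat capacity C = Q / ΔT = 2.35×10^6 J/(m²·K).
Depth D = C / (ρ c_p) = 2.35×10^6 / (1460 × 876) = 1.84 m.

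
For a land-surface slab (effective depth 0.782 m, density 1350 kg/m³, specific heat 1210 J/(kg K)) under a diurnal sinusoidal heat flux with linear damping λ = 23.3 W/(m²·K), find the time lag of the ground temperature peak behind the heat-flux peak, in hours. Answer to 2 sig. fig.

Areal heat capacity C = ρ c_p D = 1350 × 1210 × 0.782 = 1.28×10^6 J m⁻² K⁻¹.
ω = 2π / 86400 s = 7.27×10^-5 s⁻¹.
Phase lag φ = arctan(Cω/λ) = arctan(92.9/23.3) = 1.33 rad.
Time lag = φ / ω = 1.33 / 7.27×10^-5 = 18200 s = 5.06 hours.

5.1 hours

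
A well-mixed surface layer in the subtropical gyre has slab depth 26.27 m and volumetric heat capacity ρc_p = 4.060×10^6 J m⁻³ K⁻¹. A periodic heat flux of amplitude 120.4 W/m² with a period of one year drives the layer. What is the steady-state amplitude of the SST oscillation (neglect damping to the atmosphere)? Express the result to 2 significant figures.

Areal heat capacity C = ρc_p × D = 4.060×10^6 × 26.27 = 1.07×10^8 J m⁻² K⁻¹.
Angular frequency ω = 2π / T = 2π / 3.15×10^7 s = 1.99×10^-7 s⁻¹.
Cω = 1.07×10^8 × 1.99×10^-7 = 21.3 W/(m²·K).
Amplitude A = F₀ / (Cω) = 120.4 / 21.3 = 5.67 K.

5.7 K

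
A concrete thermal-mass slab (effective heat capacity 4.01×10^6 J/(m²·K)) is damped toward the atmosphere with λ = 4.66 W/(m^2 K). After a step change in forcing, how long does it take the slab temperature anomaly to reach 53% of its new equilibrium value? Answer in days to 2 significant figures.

Areal heat capacity C = 4.01×10^6 J/(m²·K) (given).
τ = C / λ = 4.01×10^6 / 4.66 = 8.61×10^5 s.
Fraction reached: 1 − e^(−t/τ) = 0.53 ⇒ t = −τ ln(1 − 0.53) = τ × 0.755.
t = 6.50×10^5 s = 7.52 days.

7.5 days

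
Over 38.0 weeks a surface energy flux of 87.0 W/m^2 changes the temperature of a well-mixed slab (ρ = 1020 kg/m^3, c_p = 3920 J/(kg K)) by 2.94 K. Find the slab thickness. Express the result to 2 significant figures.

Heat input Q = F Δt = 87.0 × 2.30×10^7 s = 2.00×10^9 J/m².
Required areal heat capacity C = Q / ΔT = 6.80×10^8 J/(m²·K).
Depth D = C / (ρ c_p) = 6.80×10^8 / (1020 × 3920) = 170 m.

170 m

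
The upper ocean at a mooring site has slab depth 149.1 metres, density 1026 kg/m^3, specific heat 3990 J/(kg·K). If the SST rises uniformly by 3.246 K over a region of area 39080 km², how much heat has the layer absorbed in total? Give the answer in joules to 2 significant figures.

7.7×10^19 J

Areal heat capacity C = ρ c_p D = 1026 × 3990 × 149.1 = 6.10×10^8 J/(m²·K).
Heat per unit area: q = C ΔT = 6.10×10^8 × 3.246 = 1.98×10^9 J/m².
Total heat: Q = q × A = 1.98×10^9 × (39080 × 10⁶ m²) = 7.74×10^19 J.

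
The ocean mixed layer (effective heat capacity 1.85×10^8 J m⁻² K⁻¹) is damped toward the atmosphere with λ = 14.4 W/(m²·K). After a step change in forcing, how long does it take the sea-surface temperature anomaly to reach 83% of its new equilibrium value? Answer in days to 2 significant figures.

260 days

Areal heat capacity C = 1.85×10^8 J m⁻² K⁻¹ (given).
τ = C / λ = 1.85×10^8 / 14.4 = 1.28×10^7 s.
Fraction reached: 1 − e^(−t/τ) = 0.83 ⇒ t = −τ ln(1 − 0.83) = τ × 1.77.
t = 2.28×10^7 s = 263 days.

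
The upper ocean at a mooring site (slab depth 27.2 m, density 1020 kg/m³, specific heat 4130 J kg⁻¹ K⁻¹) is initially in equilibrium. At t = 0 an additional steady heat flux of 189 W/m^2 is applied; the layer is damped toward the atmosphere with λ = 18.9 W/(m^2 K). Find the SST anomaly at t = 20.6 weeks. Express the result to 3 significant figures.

8.72 K

Areal heat capacity C = ρ c_p D = 1020 × 4130 × 27.2 = 1.15×10^8 J/(m²·K).
τ = C / λ = 1.15×10^8 / 18.9 = 6.06×10^6 s.
Equilibrium anomaly ΔT_eq = F / λ = 189 / 18.9 = 10.0 K.
t = 20.6 weeks = 1.25×10^7 s, so t/τ = 2.06.
ΔT(t) = ΔT_eq (1 − e^(−t/τ)) = 10.0 × (1 − e^−2.06) = 8.72 K.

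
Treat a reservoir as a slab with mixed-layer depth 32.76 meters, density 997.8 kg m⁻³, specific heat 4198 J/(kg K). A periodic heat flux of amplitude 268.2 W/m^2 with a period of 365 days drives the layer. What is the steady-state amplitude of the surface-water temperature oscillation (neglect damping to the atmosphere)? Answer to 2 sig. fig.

9.8 K

Areal heat capacity C = ρ c_p D = 997.8 × 4198 × 32.76 = 1.37×10^8 J/(m^2 K).
Angular frequency ω = 2π / T = 2π / 3.15×10^7 s = 1.99×10^-7 s⁻¹.
Cω = 1.37×10^8 × 1.99×10^-7 = 27.3 W/(m²·K).
Amplitude A = F₀ / (Cω) = 268.2 / 27.3 = 9.81 K.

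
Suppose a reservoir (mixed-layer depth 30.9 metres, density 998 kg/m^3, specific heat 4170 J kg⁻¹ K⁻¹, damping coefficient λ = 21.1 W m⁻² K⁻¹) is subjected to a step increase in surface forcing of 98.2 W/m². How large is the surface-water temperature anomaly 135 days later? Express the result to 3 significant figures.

3.97 K

Areal heat capacity C = ρ c_p D = 998 × 4170 × 30.9 = 1.29×10^8 J m⁻² K⁻¹.
τ = C / λ = 1.29×10^8 / 21.1 = 6.09×10^6 s.
Equilibrium anomaly ΔT_eq = F / λ = 98.2 / 21.1 = 4.65 K.
t = 135 days = 1.17×10^7 s, so t/τ = 1.91.
ΔT(t) = ΔT_eq (1 − e^(−t/τ)) = 4.65 × (1 − e^−1.91) = 3.97 K.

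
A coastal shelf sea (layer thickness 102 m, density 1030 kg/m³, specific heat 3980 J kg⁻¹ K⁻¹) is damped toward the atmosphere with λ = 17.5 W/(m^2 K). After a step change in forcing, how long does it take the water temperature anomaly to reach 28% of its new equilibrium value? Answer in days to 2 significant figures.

91 days

Areal heat capacity C = ρ c_p D = 1030 × 3980 × 102 = 4.18×10^8 J/(m^2 K).
τ = C / λ = 4.18×10^8 / 17.5 = 2.39×10^7 s.
Fraction reached: 1 − e^(−t/τ) = 0.28 ⇒ t = −τ ln(1 − 0.28) = τ × 0.329.
t = 7.85×10^6 s = 90.8 days.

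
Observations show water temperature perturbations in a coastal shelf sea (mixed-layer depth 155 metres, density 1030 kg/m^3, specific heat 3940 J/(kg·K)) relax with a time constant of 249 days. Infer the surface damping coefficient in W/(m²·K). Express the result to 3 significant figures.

29.2

Areal heat capacity C = ρ c_p D = 1030 × 3940 × 155 = 6.29×10^8 J/(m^2 K).
τ = 249 days = 2.15×10^7 s.
λ = C / τ = 6.29×10^8 / 2.15×10^7 = 29.2 W/(m²·K).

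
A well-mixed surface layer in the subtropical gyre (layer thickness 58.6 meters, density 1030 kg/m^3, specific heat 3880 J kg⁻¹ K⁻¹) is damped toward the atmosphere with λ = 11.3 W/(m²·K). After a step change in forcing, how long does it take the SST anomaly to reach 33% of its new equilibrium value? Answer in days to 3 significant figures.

Areal heat capacity C = ρ c_p D = 1030 × 3880 × 58.6 = 2.34×10^8 J/(m^2 K).
τ = C / λ = 2.34×10^8 / 11.3 = 2.07×10^7 s.
Fraction reached: 1 − e^(−t/τ) = 0.33 ⇒ t = −τ ln(1 − 0.33) = τ × 0.400.
t = 8.30×10^6 s = 96.1 days.

96.1 days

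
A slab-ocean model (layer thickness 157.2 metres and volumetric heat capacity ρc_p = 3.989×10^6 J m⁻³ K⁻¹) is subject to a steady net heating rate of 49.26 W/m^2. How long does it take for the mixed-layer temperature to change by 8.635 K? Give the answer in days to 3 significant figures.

Areal heat capacity C = ρc_p × D = 3.989×10^6 × 157.2 = 6.27×10^8 J m⁻² K⁻¹.
Time required: Δt = C ΔT / F = 6.27×10^8 × 8.635 / 49.26 = 1.10×10^8 s.
In days: 1.10×10^8 s / (86400 s/day) = 1270 days.

1270 days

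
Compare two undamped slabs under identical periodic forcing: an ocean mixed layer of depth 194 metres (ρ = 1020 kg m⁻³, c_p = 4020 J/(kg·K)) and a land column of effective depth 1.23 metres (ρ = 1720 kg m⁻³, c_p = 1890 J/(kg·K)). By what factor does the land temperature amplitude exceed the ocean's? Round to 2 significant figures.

200

C_ocean = 1020 × 4020 × 194 = 7.95×10^8 J/(m²·K).
C_land = 1720 × 1890 × 1.23 = 4.00×10^6 J/(m²·K).
Undamped amplitude ∝ 1/C, so A_land/A_ocean = C_ocean/C_land = 199.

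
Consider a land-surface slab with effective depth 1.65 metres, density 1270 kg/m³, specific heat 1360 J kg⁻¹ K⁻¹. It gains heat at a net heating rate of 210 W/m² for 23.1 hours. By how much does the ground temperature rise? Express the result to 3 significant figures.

Areal heat capacity C = ρ c_p D = 1270 × 1360 × 1.65 = 2.85×10^6 J m⁻² K⁻¹.
Net heat input Q = F Δt = 210 × (23.1 hours × 3600 s/hour) = 1.75×10^7 J/m².
ΔT = Q / C = 1.75×10^7 / 2.85×10^6 = 6.13 K.

6.13 K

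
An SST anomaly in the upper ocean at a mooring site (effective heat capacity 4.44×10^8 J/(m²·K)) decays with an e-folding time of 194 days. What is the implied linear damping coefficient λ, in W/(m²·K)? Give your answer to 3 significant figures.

26.5

Areal heat capacity C = 4.44×10^8 J/(m²·K) (given).
τ = 194 days = 1.68×10^7 s.
λ = C / τ = 4.44×10^8 / 1.68×10^7 = 26.5 W/(m²·K).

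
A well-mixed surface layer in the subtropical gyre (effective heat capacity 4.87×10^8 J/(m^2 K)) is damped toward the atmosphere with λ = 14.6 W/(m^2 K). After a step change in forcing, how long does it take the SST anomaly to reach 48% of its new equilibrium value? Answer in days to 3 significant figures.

Areal heat capacity C = 4.87×10^8 J/(m^2 K) (given).
τ = C / λ = 4.87×10^8 / 14.6 = 3.34×10^7 s.
Fraction reached: 1 − e^(−t/τ) = 0.48 ⇒ t = −τ ln(1 − 0.48) = τ × 0.654.
t = 2.18×10^7 s = 252 days.

252 days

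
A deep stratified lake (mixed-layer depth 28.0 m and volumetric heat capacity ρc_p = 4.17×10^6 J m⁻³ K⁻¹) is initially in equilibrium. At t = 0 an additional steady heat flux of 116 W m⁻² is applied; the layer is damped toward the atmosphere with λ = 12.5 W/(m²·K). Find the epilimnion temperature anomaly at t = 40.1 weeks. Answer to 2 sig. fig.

8.6 K

Areal heat capacity C = ρc_p × D = 4.17×10^6 × 28.0 = 1.17×10^8 J/(m^2 K).
τ = C / λ = 1.17×10^8 / 12.5 = 9.34×10^6 s.
Equilibrium anomaly ΔT_eq = F / λ = 116 / 12.5 = 9.28 K.
t = 40.1 weeks = 2.43×10^7 s, so t/τ = 2.60.
ΔT(t) = ΔT_eq (1 − e^(−t/τ)) = 9.28 × (1 − e^−2.60) = 8.59 K.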